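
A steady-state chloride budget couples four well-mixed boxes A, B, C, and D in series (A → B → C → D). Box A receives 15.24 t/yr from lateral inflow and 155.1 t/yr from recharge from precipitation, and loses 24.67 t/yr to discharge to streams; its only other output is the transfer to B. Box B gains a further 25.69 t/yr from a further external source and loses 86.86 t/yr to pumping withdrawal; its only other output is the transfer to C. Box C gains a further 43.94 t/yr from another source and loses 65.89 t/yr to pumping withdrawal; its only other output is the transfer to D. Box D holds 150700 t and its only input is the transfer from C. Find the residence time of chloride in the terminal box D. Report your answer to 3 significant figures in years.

Box A: F(A→B) = (15.24 + 155.1) − 24.67 = 145.67 t/yr.
Box B: F(B→C) = (145.67 + 25.69) − 86.86 = 84.500 t/yr.
Box C: F(C→D) = (84.500 + 43.94) − 65.89 = 62.550 t/yr.
Box D throughput = its input = 62.550 t/yr; τ = 150700 / 62.550 = 2409 yr.

2410 yr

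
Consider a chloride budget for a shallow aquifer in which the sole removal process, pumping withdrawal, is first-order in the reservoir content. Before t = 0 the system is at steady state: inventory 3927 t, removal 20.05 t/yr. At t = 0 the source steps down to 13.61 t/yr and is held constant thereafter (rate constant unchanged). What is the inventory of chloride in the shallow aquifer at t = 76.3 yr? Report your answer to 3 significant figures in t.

τ = M₀/F₀ = 3927/20.05 = 195.9 yr; rate constant k = 1/τ.
New steady state M_∞ = F₁/k = F₁·τ = 13.61 × 195.9 = 2665.7 t.
M(t) = M_∞ + (M₀ − M_∞)·e^(−t/τ); t/τ = 76.3/195.9 = 0.3896, so e^(−t/τ) = 0.6774.
M(t) = 2665.7 + 1261 × 0.6774 = 3520.0 t.

3520 t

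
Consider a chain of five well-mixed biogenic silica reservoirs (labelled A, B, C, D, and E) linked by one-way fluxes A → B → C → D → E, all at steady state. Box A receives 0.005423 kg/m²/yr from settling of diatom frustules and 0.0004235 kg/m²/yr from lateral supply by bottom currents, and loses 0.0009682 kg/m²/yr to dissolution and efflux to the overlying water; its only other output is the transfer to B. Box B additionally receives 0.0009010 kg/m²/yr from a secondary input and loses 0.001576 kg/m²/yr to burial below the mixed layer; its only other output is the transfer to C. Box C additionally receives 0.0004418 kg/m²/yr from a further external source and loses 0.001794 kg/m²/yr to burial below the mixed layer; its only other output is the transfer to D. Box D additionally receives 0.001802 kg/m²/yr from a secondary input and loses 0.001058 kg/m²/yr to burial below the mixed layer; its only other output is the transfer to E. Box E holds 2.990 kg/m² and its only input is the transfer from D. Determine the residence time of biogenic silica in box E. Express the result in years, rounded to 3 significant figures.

832 yr

Box A: F(A→B) = (0.005423 + 0.0004235) − 0.0009682 = 0.0048783 kg/m²/yr.
Box B: F(B→C) = (0.0048783 + 0.0009010) − 0.001576 = 0.0042033 kg/m²/yr.
Box C: F(C→D) = (0.0042033 + 0.0004418) − 0.001794 = 0.0028511 kg/m²/yr.
Box D: F(D→E) = (0.0028511 + 0.001802) − 0.001058 = 0.0035951 kg/m²/yr.
Box E throughput = its input = 0.0035951 kg/m²/yr; τ = 2.990 / 0.0035951 = 831.7 yr.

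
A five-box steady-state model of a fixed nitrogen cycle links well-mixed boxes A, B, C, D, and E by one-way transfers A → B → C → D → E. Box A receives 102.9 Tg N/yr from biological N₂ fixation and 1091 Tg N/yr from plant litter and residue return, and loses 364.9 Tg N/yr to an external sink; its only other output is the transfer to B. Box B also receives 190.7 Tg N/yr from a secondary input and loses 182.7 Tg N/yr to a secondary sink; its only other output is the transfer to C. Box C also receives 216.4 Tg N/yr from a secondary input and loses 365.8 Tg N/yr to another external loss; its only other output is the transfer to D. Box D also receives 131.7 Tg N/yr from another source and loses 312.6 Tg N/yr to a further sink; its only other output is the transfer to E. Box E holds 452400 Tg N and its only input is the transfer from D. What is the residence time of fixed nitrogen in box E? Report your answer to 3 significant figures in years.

Box A: F(A→B) = (102.9 + 1091) − 364.9 = 829.00 Tg N/yr.
Box B: F(B→C) = (829.00 + 190.7) − 182.7 = 837.00 Tg N/yr.
Box C: F(C→D) = (837.00 + 216.4) − 365.8 = 687.60 Tg N/yr.
Box D: F(D→E) = (687.60 + 131.7) − 312.6 = 506.70 Tg N/yr.
Box E throughput = its input = 506.70 Tg N/yr; τ = 452400 / 506.70 = 892.8 yr.

893 yr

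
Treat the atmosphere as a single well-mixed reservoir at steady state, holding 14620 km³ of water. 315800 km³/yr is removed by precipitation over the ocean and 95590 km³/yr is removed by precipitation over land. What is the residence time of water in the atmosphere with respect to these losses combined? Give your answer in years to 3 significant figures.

0.0355 yr

Total removal = 315800 + 95590 = 411390 km³/yr.
τ = M / ΣF_out = 14620 / 411390 = 0.03554 yr.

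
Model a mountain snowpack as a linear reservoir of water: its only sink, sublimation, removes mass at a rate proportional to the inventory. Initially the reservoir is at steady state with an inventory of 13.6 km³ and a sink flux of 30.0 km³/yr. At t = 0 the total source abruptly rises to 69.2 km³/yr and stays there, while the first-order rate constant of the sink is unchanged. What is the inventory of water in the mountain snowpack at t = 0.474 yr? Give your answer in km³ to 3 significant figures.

25.1 km³

The sink rate constant is k = F₀/M₀ = 30.0/13.6 = 2.206 yr⁻¹.
Solving dM/dt = F₁ − kM with M(0) = M₀ gives M(t) = F₁/k + (M₀ − F₁/k)·e^(−kt).
F₁/k = 69.2/2.206 = 31.371 km³; kt = 2.206 × 0.474 = 1.046, e^(−kt) = 0.3515.
M(0.474) = 31.371 + (13.6 − 31.371) × 0.3515 = 31.371 − 6.246 = 25.125 km³.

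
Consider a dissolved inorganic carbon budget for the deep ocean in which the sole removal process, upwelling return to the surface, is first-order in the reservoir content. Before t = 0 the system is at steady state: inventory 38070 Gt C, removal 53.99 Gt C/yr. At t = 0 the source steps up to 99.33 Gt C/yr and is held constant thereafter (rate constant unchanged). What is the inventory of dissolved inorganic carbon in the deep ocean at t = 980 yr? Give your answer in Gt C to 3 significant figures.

The sink rate constant is k = F₀/M₀ = 53.99/38070 = 0.001418 yr⁻¹.
Solving dM/dt = F₁ − kM with M(0) = M₀ gives M(t) = F₁/k + (M₀ − F₁/k)·e^(−kt).
F₁/k = 99.33/0.001418 = 70041 Gt C; kt = 0.001418 × 980 = 1.390, e^(−kt) = 0.2491.
M(980) = 70041 + (38070 − 70041) × 0.2491 = 70041 − 7965 = 62076 Gt C.

62100 Gt C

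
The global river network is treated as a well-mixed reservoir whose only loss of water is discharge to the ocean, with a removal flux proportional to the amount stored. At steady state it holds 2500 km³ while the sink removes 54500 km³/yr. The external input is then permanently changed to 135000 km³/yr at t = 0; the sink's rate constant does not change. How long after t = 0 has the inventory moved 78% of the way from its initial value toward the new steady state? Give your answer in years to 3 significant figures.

τ = M₀/F₀ = 2500/54500 = 0.04587 yr.
The remaining gap fraction is e^(−t/τ); 78% covered ⇒ e^(−t/τ) = 0.220.
t = −τ ln(0.220) = 0.04587 × 1.514 = 0.06946 yr.

0.0695 yr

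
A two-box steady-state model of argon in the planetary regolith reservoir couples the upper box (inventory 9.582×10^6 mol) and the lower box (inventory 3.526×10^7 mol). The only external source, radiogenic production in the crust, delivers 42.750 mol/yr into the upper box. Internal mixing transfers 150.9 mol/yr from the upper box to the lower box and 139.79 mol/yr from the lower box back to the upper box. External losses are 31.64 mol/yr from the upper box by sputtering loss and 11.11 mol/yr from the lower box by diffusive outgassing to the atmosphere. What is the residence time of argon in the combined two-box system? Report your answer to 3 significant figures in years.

Treat the two boxes together as one reservoir: the mixing fluxes between them are internal recycling, so τ = ΣM / Σ(external losses).
M_total = 9.582×10^6 + 3.526×10^7 = 4.4842×10^7 mol.
ΣF_external_out = 31.64 + 11.11 = 42.750 mol/yr.
τ = M_total / ΣF_ext = 4.4842×10^7 / 42.750 = 1.049×10^6 yr.

1.05×10^6 yr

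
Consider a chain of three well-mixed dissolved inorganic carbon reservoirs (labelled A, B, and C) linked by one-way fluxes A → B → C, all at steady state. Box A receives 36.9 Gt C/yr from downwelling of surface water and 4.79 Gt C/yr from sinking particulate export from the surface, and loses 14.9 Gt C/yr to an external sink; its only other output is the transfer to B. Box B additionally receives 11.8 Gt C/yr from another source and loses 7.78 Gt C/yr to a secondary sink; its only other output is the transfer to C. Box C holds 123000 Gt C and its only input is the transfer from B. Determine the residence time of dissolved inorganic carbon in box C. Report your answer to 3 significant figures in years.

3990 yr

Box A: F(A→B) = (36.9 + 4.79) − 14.9 = 26.790 Gt C/yr.
Box B: F(B→C) = (26.790 + 11.8) − 7.78 = 30.810 Gt C/yr.
Box C throughput = its input = 30.810 Gt C/yr; τ = 123000 / 30.810 = 3992 yr.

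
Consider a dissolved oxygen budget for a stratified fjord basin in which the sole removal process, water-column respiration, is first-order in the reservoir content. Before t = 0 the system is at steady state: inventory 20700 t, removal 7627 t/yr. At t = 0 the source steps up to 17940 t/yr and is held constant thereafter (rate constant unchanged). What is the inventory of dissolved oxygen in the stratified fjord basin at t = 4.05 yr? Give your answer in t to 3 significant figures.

Residence time τ = M₀/F₀ = 2.714 yr. The eventual steady state is M_∞ = M₀·(F₁/F₀) = 20700 × 17940/7627 = 48690 t.
The anomaly ΔM(t) = M(t) − M_∞ decays as ΔM₀·e^(−t/τ) with ΔM₀ = 20700 − 48690 = −27990 t.
At t = 4.05 yr, e^(−t/τ) = e^(−1.492) = 0.2249, so ΔM = −6294 t and M = 48690 − 6294 = 42396 t.

42400 t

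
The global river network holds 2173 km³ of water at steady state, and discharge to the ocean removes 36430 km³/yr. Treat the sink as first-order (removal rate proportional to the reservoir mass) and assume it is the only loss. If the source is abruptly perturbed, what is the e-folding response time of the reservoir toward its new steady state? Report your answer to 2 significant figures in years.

For a linear reservoir the response time equals the residence time τ = M/F.
τ = 2173 / 36430 = 0.05965 yr.

0.060 yr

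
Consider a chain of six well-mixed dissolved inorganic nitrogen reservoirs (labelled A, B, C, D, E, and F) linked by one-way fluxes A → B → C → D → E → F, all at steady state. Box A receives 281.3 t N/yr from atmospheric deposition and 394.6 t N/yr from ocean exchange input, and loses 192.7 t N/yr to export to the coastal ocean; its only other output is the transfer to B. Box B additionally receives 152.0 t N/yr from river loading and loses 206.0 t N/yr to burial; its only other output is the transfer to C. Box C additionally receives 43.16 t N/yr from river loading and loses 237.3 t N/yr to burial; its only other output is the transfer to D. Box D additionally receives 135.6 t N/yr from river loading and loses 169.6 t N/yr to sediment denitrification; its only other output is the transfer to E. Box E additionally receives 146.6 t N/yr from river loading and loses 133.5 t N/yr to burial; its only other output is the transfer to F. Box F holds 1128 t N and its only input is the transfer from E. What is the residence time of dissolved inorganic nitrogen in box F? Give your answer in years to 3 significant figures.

Box A: F(A→B) = (281.3 + 394.6) − 192.7 = 483.20 t N/yr.
Box B: F(B→C) = (483.20 + 152.0) − 206.0 = 429.20 t N/yr.
Box C: F(C→D) = (429.20 + 43.16) − 237.3 = 235.06 t N/yr.
Box D: F(D→E) = (235.06 + 135.6) − 169.6 = 201.06 t N/yr.
Box E: F(E→F) = (201.06 + 146.6) − 133.5 = 214.16 t N/yr.
Box F throughput = its input = 214.16 t N/yr; τ = 1128 / 214.16 = 5.267 yr.

5.27 yr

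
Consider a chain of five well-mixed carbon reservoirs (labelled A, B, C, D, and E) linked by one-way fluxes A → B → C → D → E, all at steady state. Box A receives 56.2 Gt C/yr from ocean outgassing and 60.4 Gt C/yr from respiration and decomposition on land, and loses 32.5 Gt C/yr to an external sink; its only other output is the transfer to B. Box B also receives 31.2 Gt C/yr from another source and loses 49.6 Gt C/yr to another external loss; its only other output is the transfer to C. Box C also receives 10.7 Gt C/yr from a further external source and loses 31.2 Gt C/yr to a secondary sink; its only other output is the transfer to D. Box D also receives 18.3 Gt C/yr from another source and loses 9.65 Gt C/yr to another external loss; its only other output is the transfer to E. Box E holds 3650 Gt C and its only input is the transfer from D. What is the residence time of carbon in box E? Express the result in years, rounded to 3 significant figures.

Box A: F(A→B) = (56.2 + 60.4) − 32.5 = 84.100 Gt C/yr.
Box B: F(B→C) = (84.100 + 31.2) − 49.6 = 65.700 Gt C/yr.
Box C: F(C→D) = (65.700 + 10.7) − 31.2 = 45.200 Gt C/yr.
Box D: F(D→E) = (45.200 + 18.3) − 9.65 = 53.850 Gt C/yr.
Box E throughput = its input = 53.850 Gt C/yr; τ = 3650 / 53.850 = 67.78 yr.

67.8 yr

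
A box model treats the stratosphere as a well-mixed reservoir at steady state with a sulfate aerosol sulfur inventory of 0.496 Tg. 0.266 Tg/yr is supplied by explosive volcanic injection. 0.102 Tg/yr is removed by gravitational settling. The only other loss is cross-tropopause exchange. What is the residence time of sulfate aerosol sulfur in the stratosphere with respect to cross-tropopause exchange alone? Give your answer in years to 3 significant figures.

At steady state ΣF_in = ΣF_out.
ΣF_in = 0.26600 Tg/yr.
Cross-tropopause exchange flux = ΣF_in − (0.102) = 0.26600 − 0.1020 = 0.1640 Tg/yr.
τ = M / F = 0.496 / 0.1640 = 3.024 yr.

3.02 yr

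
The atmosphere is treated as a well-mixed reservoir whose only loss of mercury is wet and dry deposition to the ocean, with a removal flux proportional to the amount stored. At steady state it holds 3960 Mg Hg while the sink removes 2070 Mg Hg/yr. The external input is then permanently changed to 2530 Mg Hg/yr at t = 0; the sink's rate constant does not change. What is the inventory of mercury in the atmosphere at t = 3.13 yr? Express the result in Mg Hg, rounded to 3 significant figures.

τ = M₀/F₀ = 3960/2070 = 1.913 yr; rate constant k = 1/τ.
New steady state M_∞ = F₁/k = F₁·τ = 2530 × 1.913 = 4840.0 Mg Hg.
M(t) = M_∞ + (M₀ − M_∞)·e^(−t/τ); t/τ = 3.13/1.913 = 1.636, so e^(−t/τ) = 0.1947.
M(t) = 4840.0 − 880.0 × 0.1947 = 4668.6 Mg Hg.

4670 Mg Hg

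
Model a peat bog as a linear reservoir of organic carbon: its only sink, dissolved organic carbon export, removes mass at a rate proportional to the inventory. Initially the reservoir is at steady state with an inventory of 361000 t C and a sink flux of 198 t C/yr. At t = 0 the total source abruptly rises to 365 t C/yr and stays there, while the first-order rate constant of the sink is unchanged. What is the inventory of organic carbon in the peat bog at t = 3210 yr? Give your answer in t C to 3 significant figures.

613000 t C

Residence time τ = M₀/F₀ = 1823 yr. The eventual steady state is M_∞ = M₀·(F₁/F₀) = 361000 × 365/198 = 665480 t C.
The anomaly ΔM(t) = M(t) − M_∞ decays as ΔM₀·e^(−t/τ) with ΔM₀ = 361000 − 665480 = −304500 t C.
At t = 3210 yr, e^(−t/τ) = e^(−1.761) = 0.1719, so ΔM = −52350 t C and M = 665480 − 52350 = 613130 t C.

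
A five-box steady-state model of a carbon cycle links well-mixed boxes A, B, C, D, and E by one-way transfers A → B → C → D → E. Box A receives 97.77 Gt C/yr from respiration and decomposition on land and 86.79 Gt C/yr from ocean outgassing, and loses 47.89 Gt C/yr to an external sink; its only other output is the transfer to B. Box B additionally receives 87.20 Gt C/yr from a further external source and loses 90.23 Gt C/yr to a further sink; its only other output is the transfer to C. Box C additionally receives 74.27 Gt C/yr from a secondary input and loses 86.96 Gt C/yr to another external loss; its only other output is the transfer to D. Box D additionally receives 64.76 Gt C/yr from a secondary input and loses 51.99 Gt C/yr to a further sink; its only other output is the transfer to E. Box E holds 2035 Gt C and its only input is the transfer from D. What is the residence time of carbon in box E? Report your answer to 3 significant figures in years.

15.2 yr

Box A: F(A→B) = (97.77 + 86.79) − 47.89 = 136.67 Gt C/yr.
Box B: F(B→C) = (136.67 + 87.20) − 90.23 = 133.64 Gt C/yr.
Box C: F(C→D) = (133.64 + 74.27) − 86.96 = 120.95 Gt C/yr.
Box D: F(D→E) = (120.95 + 64.76) − 51.99 = 133.72 Gt C/yr.
Box E throughput = its input = 133.72 Gt C/yr; τ = 2035 / 133.72 = 15.22 yr.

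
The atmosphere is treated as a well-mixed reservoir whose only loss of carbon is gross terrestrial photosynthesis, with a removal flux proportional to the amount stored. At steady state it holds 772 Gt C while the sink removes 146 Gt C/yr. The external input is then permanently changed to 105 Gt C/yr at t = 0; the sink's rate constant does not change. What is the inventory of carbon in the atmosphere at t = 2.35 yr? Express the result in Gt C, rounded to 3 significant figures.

The sink rate constant is k = F₀/M₀ = 146/772 = 0.1891 yr⁻¹.
Solving dM/dt = F₁ − kM with M(0) = M₀ gives M(t) = F₁/k + (M₀ − F₁/k)·e^(−kt).
F₁/k = 105/0.1891 = 555.21 Gt C; kt = 0.1891 × 2.35 = 0.4444, e^(−kt) = 0.6412.
M(2.35) = 555.21 + (772 − 555.21) × 0.6412 = 555.21 + 139.0 = 694.21 Gt C.

694 Gt C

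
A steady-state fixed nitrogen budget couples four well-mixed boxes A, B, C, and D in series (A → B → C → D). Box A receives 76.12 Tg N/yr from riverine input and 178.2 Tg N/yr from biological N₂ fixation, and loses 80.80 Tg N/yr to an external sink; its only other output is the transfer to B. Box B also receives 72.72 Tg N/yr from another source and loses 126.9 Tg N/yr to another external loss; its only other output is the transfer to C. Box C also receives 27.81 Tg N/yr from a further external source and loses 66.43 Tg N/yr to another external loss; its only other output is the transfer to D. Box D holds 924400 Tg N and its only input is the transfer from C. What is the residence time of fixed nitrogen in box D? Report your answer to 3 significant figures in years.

Box A: F(A→B) = (76.12 + 178.2) − 80.80 = 173.52 Tg N/yr.
Box B: F(B→C) = (173.52 + 72.72) − 126.9 = 119.34 Tg N/yr.
Box C: F(C→D) = (119.34 + 27.81) − 66.43 = 80.720 Tg N/yr.
Box D throughput = its input = 80.720 Tg N/yr; τ = 924400 / 80.720 = 11450 yr.

11500 yr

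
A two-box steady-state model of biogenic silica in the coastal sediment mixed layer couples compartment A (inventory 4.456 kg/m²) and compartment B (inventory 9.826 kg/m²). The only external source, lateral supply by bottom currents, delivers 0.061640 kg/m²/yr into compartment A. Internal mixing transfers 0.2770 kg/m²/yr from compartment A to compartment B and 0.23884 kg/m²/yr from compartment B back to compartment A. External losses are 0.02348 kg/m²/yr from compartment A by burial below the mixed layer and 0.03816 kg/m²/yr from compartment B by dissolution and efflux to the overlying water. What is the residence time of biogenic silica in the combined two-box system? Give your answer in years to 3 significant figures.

232 yr

Residence time in the combined system uses the total inventory and the total *external* removal — internal exchanges between the two boxes cancel.
M_total = 4.456 + 9.826 = 14.282 kg/m².
ΣF_external_out = 0.02348 + 0.03816 = 0.061640 kg/m²/yr.
τ = M_total / ΣF_ext = 14.282 / 0.061640 = 231.7 yr.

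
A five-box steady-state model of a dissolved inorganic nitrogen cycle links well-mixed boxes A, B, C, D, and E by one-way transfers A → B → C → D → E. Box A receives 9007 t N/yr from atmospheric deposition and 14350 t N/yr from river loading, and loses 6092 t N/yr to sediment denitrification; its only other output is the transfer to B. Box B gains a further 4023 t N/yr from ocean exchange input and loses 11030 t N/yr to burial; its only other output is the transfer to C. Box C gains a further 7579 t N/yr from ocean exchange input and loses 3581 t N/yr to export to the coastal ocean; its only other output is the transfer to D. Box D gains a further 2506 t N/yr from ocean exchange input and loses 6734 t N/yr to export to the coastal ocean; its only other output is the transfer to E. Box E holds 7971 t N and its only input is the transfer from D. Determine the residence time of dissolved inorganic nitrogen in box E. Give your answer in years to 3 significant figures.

Box A: F(A→B) = (9007 + 14350) − 6092 = 17265 t N/yr.
Box B: F(B→C) = (17265 + 4023) − 11030 = 10258 t N/yr.
Box C: F(C→D) = (10258 + 7579) − 3581 = 14256 t N/yr.
Box D: F(D→E) = (14256 + 2506) − 6734 = 10028 t N/yr.
Box E throughput = its input = 10028 t N/yr; τ = 7971 / 10028 = 0.7949 yr.

0.795 yr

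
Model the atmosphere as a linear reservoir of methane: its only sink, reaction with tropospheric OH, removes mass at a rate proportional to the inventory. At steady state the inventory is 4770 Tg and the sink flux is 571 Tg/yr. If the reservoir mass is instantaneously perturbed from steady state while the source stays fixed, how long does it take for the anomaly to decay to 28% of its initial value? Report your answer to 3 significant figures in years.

For a linear reservoir the anomaly decays as exp(−t/τ) with τ = M/F = 4770/571 = 8.354 yr.
exp(−t/τ) = 0.28 ⇒ t = −τ ln(0.28) = 8.354 × 1.273 = 10.63 yr.

10.6 yr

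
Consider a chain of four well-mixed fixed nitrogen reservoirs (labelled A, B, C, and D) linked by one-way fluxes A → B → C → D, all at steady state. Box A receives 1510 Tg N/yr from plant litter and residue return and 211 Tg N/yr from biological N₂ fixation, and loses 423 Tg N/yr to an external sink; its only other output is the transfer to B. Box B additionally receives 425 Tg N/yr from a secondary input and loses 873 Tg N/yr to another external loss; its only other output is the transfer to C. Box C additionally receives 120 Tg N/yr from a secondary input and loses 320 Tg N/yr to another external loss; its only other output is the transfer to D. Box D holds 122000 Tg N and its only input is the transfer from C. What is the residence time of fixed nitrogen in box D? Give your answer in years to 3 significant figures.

188 yr

Box A: F(A→B) = (1510 + 211) − 423 = 1298.0 Tg N/yr.
Box B: F(B→C) = (1298.0 + 425) − 873 = 850.00 Tg N/yr.
Box C: F(C→D) = (850.00 + 120) − 320 = 650.00 Tg N/yr.
Box D throughput = its input = 650.00 Tg N/yr; τ = 122000 / 650.00 = 187.7 yr.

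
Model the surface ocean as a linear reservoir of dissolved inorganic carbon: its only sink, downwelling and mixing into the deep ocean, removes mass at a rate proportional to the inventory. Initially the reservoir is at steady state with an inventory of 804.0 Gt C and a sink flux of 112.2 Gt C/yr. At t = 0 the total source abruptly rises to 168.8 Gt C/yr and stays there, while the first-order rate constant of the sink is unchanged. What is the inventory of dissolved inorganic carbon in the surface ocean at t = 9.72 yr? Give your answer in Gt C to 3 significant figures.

Residence time τ = M₀/F₀ = 7.166 yr. The eventual steady state is M_∞ = M₀·(F₁/F₀) = 804.0 × 168.8/112.2 = 1209.6 Gt C.
The anomaly ΔM(t) = M(t) − M_∞ decays as ΔM₀·e^(−t/τ) with ΔM₀ = 804.0 − 1209.6 = −405.6 Gt C.
At t = 9.72 yr, e^(−t/τ) = e^(−1.356) = 0.2576, so ΔM = −104.5 Gt C and M = 1209.6 − 104.5 = 1105.1 Gt C.

1110 Gt C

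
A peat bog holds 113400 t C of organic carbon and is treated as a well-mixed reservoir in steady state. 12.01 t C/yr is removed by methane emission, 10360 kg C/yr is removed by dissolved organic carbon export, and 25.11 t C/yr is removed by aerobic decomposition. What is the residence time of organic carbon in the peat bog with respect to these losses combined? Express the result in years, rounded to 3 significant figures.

Convert the dissolved organic carbon export flux: 10360 kg C/yr = 10.36 t C/yr.
Total removal = 12.01 + 10.36 + 25.11 = 47.480 t C/yr.
τ = M / ΣF_out = 113400 / 47.480 = 2388 yr.

2390 yr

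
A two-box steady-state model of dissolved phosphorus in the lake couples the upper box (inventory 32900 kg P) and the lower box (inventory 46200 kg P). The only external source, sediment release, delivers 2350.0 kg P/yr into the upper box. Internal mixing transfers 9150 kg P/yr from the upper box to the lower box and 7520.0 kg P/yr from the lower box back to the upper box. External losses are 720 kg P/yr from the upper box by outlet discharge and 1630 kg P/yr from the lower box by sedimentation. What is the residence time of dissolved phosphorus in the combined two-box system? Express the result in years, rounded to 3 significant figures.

33.7 yr

Treat the two boxes together as one reservoir: the mixing fluxes between them are internal recycling, so τ = ΣM / Σ(external losses).
M_total = 32900 + 46200 = 79100 kg P.
ΣF_external_out = 720 + 1630 = 2350.0 kg P/yr.
τ = M_total / ΣF_ext = 79100 / 2350.0 = 33.66 yr.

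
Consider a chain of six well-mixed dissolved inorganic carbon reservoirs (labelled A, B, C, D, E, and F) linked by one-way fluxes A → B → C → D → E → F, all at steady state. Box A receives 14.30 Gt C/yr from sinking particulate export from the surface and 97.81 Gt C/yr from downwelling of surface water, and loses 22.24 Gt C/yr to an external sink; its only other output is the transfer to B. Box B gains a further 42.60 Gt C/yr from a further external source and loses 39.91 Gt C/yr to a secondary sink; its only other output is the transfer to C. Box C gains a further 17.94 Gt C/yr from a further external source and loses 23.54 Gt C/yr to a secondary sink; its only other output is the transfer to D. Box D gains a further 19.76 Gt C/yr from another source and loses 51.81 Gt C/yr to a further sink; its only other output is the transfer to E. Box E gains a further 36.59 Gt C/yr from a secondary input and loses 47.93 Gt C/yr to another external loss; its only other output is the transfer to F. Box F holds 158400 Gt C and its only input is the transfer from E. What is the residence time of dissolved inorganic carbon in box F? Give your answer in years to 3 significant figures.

3640 yr

Box A: F(A→B) = (14.30 + 97.81) − 22.24 = 89.870 Gt C/yr.
Box B: F(B→C) = (89.870 + 42.60) − 39.91 = 92.560 Gt C/yr.
Box C: F(C→D) = (92.560 + 17.94) − 23.54 = 86.960 Gt C/yr.
Box D: F(D→E) = (86.960 + 19.76) − 51.81 = 54.910 Gt C/yr.
Box E: F(E→F) = (54.910 + 36.59) − 47.93 = 43.570 Gt C/yr.
Box F throughput = its input = 43.570 Gt C/yr; τ = 158400 / 43.570 = 3636 yr.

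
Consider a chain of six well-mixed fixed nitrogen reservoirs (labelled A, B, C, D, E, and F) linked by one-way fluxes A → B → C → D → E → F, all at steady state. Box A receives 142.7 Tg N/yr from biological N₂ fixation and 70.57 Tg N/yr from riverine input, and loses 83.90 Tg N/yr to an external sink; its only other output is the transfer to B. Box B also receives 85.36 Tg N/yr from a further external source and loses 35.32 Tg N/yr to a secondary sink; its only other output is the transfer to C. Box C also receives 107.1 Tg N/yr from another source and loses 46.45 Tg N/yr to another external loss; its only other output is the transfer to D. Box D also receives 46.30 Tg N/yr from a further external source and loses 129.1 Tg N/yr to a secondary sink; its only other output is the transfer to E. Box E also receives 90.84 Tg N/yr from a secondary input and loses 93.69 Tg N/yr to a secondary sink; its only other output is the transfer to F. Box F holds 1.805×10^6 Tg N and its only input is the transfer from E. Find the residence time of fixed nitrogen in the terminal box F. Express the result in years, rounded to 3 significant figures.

Box A: F(A→B) = (142.7 + 70.57) − 83.90 = 129.37 Tg N/yr.
Box B: F(B→C) = (129.37 + 85.36) − 35.32 = 179.41 Tg N/yr.
Box C: F(C→D) = (179.41 + 107.1) − 46.45 = 240.06 Tg N/yr.
Box D: F(D→E) = (240.06 + 46.30) − 129.1 = 157.26 Tg N/yr.
Box E: F(E→F) = (157.26 + 90.84) − 93.69 = 154.41 Tg N/yr.
Box F throughput = its input = 154.41 Tg N/yr; τ = 1.805×10^6 / 154.41 = 11690 yr.

11700 yr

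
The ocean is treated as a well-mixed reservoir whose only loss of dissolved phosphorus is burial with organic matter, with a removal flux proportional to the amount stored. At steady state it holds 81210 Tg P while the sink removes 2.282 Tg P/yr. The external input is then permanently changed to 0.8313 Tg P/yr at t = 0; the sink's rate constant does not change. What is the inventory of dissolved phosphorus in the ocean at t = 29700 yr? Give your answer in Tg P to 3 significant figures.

52000 Tg P

Residence time τ = M₀/F₀ = 35590 yr. The eventual steady state is M_∞ = M₀·(F₁/F₀) = 81210 × 0.8313/2.282 = 29584 Tg P.
The anomaly ΔM(t) = M(t) − M_∞ decays as ΔM₀·e^(−t/τ) with ΔM₀ = 81210 − 29584 = 51630 Tg P.
At t = 29700 yr, e^(−t/τ) = e^(−0.8346) = 0.4341, so ΔM = 22410 Tg P and M = 29584 + 22410 = 51993 Tg P.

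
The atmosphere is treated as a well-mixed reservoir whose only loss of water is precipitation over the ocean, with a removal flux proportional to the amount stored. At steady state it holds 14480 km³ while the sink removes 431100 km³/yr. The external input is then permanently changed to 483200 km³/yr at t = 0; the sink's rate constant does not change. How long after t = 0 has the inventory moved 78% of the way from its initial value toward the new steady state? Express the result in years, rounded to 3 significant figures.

τ = M₀/F₀ = 14480/431100 = 0.03359 yr.
The remaining gap fraction is e^(−t/τ); 78% covered ⇒ e^(−t/τ) = 0.220.
t = −τ ln(0.220) = 0.03359 × 1.514 = 0.05086 yr.

0.0509 yr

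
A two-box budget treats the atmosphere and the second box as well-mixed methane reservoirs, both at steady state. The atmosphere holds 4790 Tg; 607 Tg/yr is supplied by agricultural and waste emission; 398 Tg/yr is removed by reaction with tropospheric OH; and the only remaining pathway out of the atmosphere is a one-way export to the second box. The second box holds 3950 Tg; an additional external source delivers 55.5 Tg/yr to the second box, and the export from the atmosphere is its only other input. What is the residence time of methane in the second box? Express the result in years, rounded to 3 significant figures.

Balance the atmosphere: ΣF_in = 607.00 Tg/yr.
Export to the second box = ΣF_in − (398) = 209.00 Tg/yr.
Total input to the second box = 209.00 + 55.5 = 264.50 Tg/yr; at steady state this equals its total output.
τ = M / F = 3950 / 264.50 = 14.93 yr.

14.9 yr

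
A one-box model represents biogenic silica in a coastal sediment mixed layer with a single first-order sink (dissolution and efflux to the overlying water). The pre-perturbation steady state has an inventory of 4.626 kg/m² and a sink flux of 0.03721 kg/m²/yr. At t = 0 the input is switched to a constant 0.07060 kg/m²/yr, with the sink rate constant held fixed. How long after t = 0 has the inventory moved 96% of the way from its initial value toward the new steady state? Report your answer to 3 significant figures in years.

400 yr

τ = M₀/F₀ = 4.626/0.03721 = 124.3 yr.
The remaining gap fraction is e^(−t/τ); 96% covered ⇒ e^(−t/τ) = 0.0400.
t = −τ ln(0.0400) = 124.3 × 3.219 = 400.2 yr.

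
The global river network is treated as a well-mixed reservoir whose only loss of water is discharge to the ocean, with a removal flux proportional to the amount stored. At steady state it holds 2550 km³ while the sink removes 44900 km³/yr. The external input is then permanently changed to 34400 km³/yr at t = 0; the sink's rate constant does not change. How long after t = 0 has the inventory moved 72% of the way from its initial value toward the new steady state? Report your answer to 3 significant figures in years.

τ = M₀/F₀ = 2550/44900 = 0.05679 yr.
The remaining gap fraction is e^(−t/τ); 72% covered ⇒ e^(−t/τ) = 0.280.
t = −τ ln(0.280) = 0.05679 × 1.273 = 0.07230 yr.

0.0723 yr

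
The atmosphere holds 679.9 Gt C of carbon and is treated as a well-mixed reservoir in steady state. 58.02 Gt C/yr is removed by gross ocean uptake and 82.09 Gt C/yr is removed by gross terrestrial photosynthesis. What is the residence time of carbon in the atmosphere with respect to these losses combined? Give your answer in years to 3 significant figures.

4.85 yr

Total removal = 58.02 + 82.09 = 140.11 Gt C/yr.
τ = M / ΣF_out = 679.9 / 140.11 = 4.853 yr.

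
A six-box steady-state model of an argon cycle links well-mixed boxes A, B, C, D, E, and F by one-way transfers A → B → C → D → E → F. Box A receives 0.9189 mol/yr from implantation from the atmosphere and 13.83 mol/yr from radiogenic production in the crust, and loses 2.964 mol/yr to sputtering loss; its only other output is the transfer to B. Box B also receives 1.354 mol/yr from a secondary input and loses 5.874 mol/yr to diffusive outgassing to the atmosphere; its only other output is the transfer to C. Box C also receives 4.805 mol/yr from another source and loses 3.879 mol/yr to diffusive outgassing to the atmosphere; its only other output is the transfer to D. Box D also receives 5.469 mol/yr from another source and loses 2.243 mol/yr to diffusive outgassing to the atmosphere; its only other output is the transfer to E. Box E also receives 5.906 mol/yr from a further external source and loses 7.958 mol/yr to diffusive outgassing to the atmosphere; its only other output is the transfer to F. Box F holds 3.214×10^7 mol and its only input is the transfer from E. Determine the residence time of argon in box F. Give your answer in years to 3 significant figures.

Box A: F(A→B) = (0.9189 + 13.83) − 2.964 = 11.785 mol/yr.
Box B: F(B→C) = (11.785 + 1.354) − 5.874 = 7.2649 mol/yr.
Box C: F(C→D) = (7.2649 + 4.805) − 3.879 = 8.1909 mol/yr.
Box D: F(D→E) = (8.1909 + 5.469) − 2.243 = 11.417 mol/yr.
Box E: F(E→F) = (11.417 + 5.906) − 7.958 = 9.3649 mol/yr.
Box F throughput = its input = 9.3649 mol/yr; τ = 3.214×10^7 / 9.3649 = 3.432×10^6 yr.

3.43×10^6 yr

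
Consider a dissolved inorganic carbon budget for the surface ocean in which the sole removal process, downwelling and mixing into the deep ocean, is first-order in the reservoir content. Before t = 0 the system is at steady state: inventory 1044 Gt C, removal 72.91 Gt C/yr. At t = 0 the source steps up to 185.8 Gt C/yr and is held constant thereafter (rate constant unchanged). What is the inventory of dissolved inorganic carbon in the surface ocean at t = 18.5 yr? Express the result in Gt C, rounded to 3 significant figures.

2220 Gt C

τ = M₀/F₀ = 1044/72.91 = 14.32 yr; rate constant k = 1/τ.
New steady state M_∞ = F₁/k = F₁·τ = 185.8 × 14.32 = 2660.5 Gt C.
M(t) = M_∞ + (M₀ − M_∞)·e^(−t/τ); t/τ = 18.5/14.32 = 1.292, so e^(−t/τ) = 0.2747.
M(t) = 2660.5 − 1616 × 0.2747 = 2216.4 Gt C.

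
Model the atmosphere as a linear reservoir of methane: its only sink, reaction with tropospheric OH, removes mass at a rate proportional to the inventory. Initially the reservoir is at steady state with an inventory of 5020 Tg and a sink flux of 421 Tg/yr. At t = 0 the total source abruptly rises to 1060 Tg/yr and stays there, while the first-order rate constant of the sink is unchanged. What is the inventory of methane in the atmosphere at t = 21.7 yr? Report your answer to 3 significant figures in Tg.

11400 Tg

The sink rate constant is k = F₀/M₀ = 421/5020 = 0.08386 yr⁻¹.
Solving dM/dt = F₁ − kM with M(0) = M₀ gives M(t) = F₁/k + (M₀ − F₁/k)·e^(−kt).
F₁/k = 1060/0.08386 = 12639 Tg; kt = 0.08386 × 21.7 = 1.820, e^(−kt) = 0.1620.
M(21.7) = 12639 + (5020 − 12639) × 0.1620 = 12639 − 1235 = 11405 Tg.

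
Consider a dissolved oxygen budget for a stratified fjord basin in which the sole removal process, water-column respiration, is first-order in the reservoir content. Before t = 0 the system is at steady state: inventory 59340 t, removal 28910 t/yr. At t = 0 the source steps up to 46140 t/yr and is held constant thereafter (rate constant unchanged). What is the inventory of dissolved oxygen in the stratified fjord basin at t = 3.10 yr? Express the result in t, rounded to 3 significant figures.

The sink rate constant is k = F₀/M₀ = 28910/59340 = 0.4872 yr⁻¹.
Solving dM/dt = F₁ − kM with M(0) = M₀ gives M(t) = F₁/k + (M₀ − F₁/k)·e^(−kt).
F₁/k = 46140/0.4872 = 94706 t; kt = 0.4872 × 3.10 = 1.510, e^(−kt) = 0.2208.
M(3.10) = 94706 + (59340 − 94706) × 0.2208 = 94706 − 7810 = 86896 t.

86900 t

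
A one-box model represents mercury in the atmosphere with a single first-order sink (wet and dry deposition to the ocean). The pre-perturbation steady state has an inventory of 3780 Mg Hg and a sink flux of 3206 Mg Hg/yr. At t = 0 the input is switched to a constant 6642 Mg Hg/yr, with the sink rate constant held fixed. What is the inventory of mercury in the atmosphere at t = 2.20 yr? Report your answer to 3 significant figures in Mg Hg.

7200 Mg Hg

The sink rate constant is k = F₀/M₀ = 3206/3780 = 0.8481 yr⁻¹.
Solving dM/dt = F₁ − kM with M(0) = M₀ gives M(t) = F₁/k + (M₀ − F₁/k)·e^(−kt).
F₁/k = 6642/0.8481 = 7831.2 Mg Hg; kt = 0.8481 × 2.20 = 1.866, e^(−kt) = 0.1548.
M(2.20) = 7831.2 + (3780 − 7831.2) × 0.1548 = 7831.2 − 626.9 = 7204.2 Mg Hg.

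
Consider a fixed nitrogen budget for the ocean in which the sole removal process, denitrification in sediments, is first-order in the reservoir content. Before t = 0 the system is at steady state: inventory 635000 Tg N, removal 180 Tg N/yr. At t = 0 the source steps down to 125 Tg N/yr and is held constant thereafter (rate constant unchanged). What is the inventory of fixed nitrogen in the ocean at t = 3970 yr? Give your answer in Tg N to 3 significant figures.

Residence time τ = M₀/F₀ = 3528 yr. The eventual steady state is M_∞ = M₀·(F₁/F₀) = 635000 × 125/180 = 440970 Tg N.
The anomaly ΔM(t) = M(t) − M_∞ decays as ΔM₀·e^(−t/τ) with ΔM₀ = 635000 − 440970 = 194000 Tg N.
At t = 3970 yr, e^(−t/τ) = e^(−1.125) = 0.3245, so ΔM = 62970 Tg N and M = 440970 + 62970 = 503940 Tg N.

504000 Tg N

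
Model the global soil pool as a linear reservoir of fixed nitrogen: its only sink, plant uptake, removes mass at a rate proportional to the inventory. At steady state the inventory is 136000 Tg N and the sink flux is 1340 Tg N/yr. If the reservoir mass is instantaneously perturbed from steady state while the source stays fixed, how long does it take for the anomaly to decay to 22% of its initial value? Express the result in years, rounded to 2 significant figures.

For a linear reservoir the anomaly decays as exp(−t/τ) with τ = M/F = 136000/1340 = 101.5 yr.
exp(−t/τ) = 0.22 ⇒ t = −τ ln(0.22) = 101.5 × 1.514 = 153.7 yr.

150 yr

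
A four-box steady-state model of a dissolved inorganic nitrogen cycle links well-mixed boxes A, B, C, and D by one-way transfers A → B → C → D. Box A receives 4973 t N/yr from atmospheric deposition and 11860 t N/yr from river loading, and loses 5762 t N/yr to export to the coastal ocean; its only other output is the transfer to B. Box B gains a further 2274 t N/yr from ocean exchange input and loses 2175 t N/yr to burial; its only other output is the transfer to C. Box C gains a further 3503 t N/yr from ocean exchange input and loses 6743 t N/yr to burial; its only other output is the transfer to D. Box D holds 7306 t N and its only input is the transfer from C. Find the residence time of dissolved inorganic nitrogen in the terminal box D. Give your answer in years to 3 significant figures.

Box A: F(A→B) = (4973 + 11860) − 5762 = 11071 t N/yr.
Box B: F(B→C) = (11071 + 2274) − 2175 = 11170 t N/yr.
Box C: F(C→D) = (11170 + 3503) − 6743 = 7930.0 t N/yr.
Box D throughput = its input = 7930.0 t N/yr; τ = 7306 / 7930.0 = 0.9213 yr.

0.921 yr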